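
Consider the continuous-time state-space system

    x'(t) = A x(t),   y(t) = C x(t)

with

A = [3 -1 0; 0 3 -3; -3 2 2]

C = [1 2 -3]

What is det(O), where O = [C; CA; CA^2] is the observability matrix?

CA = [[12, -1, -12]]
CA^2 = [[72, -39, -21]]
Observability matrix O = [C; CA; CA^2] = [[1, 2, -3], [12, -1, -12], [72, -39, -21]]
Expanding along the first row, det(O) = 1·((-1)·(-21) - (-12)·(-39)) - 2·(12·(-21) - (-12)·72) + (-3)·(12·(-39) - (-1)·72) = 1·(-447) - 2·612 + (-3)·(-396) = -483
Since det(O) ≠ 0, rank(O) = 3 and the system is completely observable.

-483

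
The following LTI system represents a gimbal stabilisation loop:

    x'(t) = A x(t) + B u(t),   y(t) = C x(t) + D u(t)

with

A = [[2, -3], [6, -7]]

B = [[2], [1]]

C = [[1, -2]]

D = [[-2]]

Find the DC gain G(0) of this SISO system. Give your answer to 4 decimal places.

-4.2500

G(0) = C(-A)^{-1}B + D = -C A^{-1} B + D.
det A = 4, so A^{-1} = (1/4)·adj(A) = [[-7/4, 3/4], [-3/2, 1/2]]
A^{-1} B = [-11/4, -5/2]^T
C A^{-1} B = 9/4
G(0) = D - C A^{-1} B = -2 - (9/4) = -17/4 ≈ -4.2500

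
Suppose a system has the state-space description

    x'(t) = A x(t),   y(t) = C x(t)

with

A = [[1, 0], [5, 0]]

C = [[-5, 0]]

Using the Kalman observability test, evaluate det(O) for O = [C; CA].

0

CA = [[-5, 0]]
Observability matrix O = [C; CA] = [[-5, 0], [-5, 0]]
det(O) = (-5)·0 - 0·(-5) = 0 - 0 = 0
Since det(O) = 0, rank(O) < 2 and the system is not completely observable.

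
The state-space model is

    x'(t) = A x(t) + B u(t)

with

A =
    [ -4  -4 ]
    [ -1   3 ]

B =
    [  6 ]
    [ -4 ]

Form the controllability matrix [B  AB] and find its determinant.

-140

AB = [[-8], [-18]]
Controllability matrix C = [B  AB] = [[6, -8], [-4, -18]]
det(C) = 6·(-18) - (-8)·(-4) = -108 - 32 = -140
Since det(C) ≠ 0, rank(C) = 2 and the system is completely controllable.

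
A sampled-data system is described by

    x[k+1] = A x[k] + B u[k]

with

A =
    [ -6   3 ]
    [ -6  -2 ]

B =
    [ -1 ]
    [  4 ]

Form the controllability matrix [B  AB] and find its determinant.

-70

AB = [[18], [-2]]
Controllability matrix C = [B  AB] = [[-1, 18], [4, -2]]
det(C) = (-1)·(-2) - 18·4 = 2 - 72 = -70
Since det(C) ≠ 0, rank(C) = 2 and the system is completely controllable.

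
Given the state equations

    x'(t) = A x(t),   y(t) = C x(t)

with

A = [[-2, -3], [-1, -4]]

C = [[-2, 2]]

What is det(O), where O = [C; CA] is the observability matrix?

CA = [[2, -2]]
Observability matrix O = [C; CA] = [[-2, 2], [2, -2]]
det(O) = (-2)·(-2) - 2·2 = 4 - 4 = 0
Since det(O) = 0, rank(O) < 2 and the system is not completely observable.

0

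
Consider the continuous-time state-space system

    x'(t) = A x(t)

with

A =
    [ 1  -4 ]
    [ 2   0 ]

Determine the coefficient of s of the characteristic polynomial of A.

For a 2×2 matrix, det(sI - A) = s^2 - (tr A)s + det A.
tr A = 1, det A = 8.
So p(s) = s^2 - s + 8.
The coefficient of s is -1.

-1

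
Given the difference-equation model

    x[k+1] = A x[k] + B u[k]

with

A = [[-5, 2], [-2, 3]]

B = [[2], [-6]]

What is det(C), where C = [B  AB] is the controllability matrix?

-176

AB = [[-22], [-22]]
Controllability matrix C = [B  AB] = [[2, -22], [-6, -22]]
det(C) = 2·(-22) - (-22)·(-6) = -44 - 132 = -176
Since det(C) ≠ 0, rank(C) = 2 and the system is completely controllable.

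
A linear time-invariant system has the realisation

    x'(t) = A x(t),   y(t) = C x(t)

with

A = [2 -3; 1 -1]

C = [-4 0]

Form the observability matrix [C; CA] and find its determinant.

-48

CA = [[-8, 12]]
Observability matrix O = [C; CA] = [[-4, 0], [-8, 12]]
det(O) = (-4)·12 - 0·(-8) = -48 - 0 = -48
Since det(O) ≠ 0, rank(O) = 2 and the system is completely observable.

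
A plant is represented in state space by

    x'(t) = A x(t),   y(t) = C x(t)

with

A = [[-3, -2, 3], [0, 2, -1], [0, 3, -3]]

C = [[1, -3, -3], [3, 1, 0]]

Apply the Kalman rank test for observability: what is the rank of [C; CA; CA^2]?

CA = [[-3, -17, 15], [-9, -4, 8]]
CA^2 = [[9, 17, -37], [27, 34, -47]]
Observability matrix O = [C; CA; CA^2] = [[1, -3, -3], [3, 1, 0], [-3, -17, 15], [-9, -4, 8], [9, 17, -37], [27, 34, -47]]
Take the 3×3 submatrix of O formed by rows 1, 2, 3: [[1, -3, -3], [3, 1, 0], [-3, -17, 15]]. Its determinant is 1·(1·15 - 0·(-17)) - (-3)·(3·15 - 0·(-3)) + (-3)·(3·(-17) - 1·(-3)) = 1·15 - (-3)·45 + (-3)·(-48) = 294 ≠ 0.
So rank(O) ≥ 3; since O has 3 columns, rank(O) = 3.
rank(O) = 3 = n, so the pair (A, C) is completely observable.

3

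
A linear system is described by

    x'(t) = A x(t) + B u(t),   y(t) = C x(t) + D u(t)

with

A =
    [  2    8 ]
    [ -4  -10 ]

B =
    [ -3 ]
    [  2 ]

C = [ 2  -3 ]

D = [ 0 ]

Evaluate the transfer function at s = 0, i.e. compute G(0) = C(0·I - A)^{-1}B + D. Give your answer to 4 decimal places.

-4.3333

G(0) = C(-A)^{-1}B + D = -C A^{-1} B + D.
det A = 12, so A^{-1} = (1/12)·adj(A) = [[-5/6, -2/3], [1/3, 1/6]]
A^{-1} B = [7/6, -2/3]^T
C A^{-1} B = 13/3
G(0) = D - C A^{-1} B = 0 - (13/3) = -13/3 ≈ -4.3333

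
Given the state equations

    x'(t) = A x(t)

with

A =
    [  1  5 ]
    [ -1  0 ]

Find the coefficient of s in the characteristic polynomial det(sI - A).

For a 2×2 matrix, det(sI - A) = s^2 - (tr A)s + det A.
tr A = 1, det A = 5.
So p(s) = s^2 - s + 5.
The coefficient of s is -1.

-1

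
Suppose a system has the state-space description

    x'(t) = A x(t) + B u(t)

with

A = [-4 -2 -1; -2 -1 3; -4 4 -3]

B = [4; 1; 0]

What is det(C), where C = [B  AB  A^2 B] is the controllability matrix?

AB = [[-18], [-9], [-12]]
A^2B = [[102], [9], [72]]
Controllability matrix C = [B  AB  A^2B] = [[4, -18, 102], [1, -9, 9], [0, -12, 72]]
Expanding along the first row, det(C) = 4·((-9)·72 - 9·(-12)) - (-18)·(1·72 - 9·0) + 102·(1·(-12) - (-9)·0) = 4·(-540) - (-18)·72 + 102·(-12) = -2088
Since det(C) ≠ 0, rank(C) = 3 and the system is completely controllable.

-2088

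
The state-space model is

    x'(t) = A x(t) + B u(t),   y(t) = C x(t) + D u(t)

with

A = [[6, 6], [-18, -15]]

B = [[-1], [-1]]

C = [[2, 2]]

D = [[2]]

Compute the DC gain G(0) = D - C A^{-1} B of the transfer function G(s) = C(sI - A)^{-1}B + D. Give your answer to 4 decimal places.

G(0) = C(-A)^{-1}B + D = -C A^{-1} B + D.
det A = 18, so A^{-1} = (1/18)·adj(A) = [[-5/6, -1/3], [1, 1/3]]
A^{-1} B = [7/6, -4/3]^T
C A^{-1} B = -1/3
G(0) = D - C A^{-1} B = 2 - (-1/3) = 7/3 ≈ 2.3333

2.3333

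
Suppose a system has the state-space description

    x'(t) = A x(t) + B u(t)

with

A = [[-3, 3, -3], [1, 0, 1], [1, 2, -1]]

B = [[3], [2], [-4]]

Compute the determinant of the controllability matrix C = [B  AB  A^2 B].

-2430

AB = [[9], [-1], [11]]
A^2B = [[-63], [20], [-4]]
Controllability matrix C = [B  AB  A^2B] = [[3, 9, -63], [2, -1, 20], [-4, 11, -4]]
Expanding along the first row, det(C) = 3·((-1)·(-4) - 20·11) - 9·(2·(-4) - 20·(-4)) + (-63)·(2·11 - (-1)·(-4)) = 3·(-216) - 9·72 + (-63)·18 = -2430
Since det(C) ≠ 0, rank(C) = 3 and the system is completely controllable.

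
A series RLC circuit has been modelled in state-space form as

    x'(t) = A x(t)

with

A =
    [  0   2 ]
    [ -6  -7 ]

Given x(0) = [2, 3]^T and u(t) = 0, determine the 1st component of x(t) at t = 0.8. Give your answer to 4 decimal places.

0.7809

det(sI - A) = s^2 - (tr A)s + det A, with tr A = 0 + (-7) = -7 and det A = 0·(-7) - 2·(-6) = 0 - (-12) = 12.
So p(s) = det(sI - A) = s^2 + 7s + 12.
Factor s^2 + 7s + 12: two numbers with sum -7 and product 12 are -3 and -4, so s^2 + 7s + 12 = (s + 3)(s + 4).
Hence p(s) = (s + 3) (s + 4), with roots -4, -3.
The eigenvalues -4, -3 are distinct and real, so A is diagonalisable and x(t) = e^{At} x(0) = V diag(e^{λ_i t}) V^{-1} x(0), where the columns of V are the eigenvectors.
λ = -4: A - (-4)I = [[4, 2], [-6, -3]]. Row 1 gives 4·v1 + 2·v2 = 0, so take v_1 = [-1, 2]^T.
λ = -3: A - (-3)I = [[3, 2], [-6, -4]]. Row 1 gives 3·v1 + 2·v2 = 0, so take v_2 = [-2, 3]^T.
V = [v_1 v_2] = [[-1, -2], [2, 3]] has det V = 1, so V^{-1} = adj(V)/det V = [[3, 2], [-2, -1]].
Modal coordinates z(0) = V^{-1} x(0): 3·2 + 2·3 = 12; (-2)·2 + (-1)·3 = -7; so z(0) = [12, -7]^T.
x_1(t) = Σ_i (v_i)_1 · z_i(0) · e^{λ_i t} (row 1 of V times the modal terms).
x_1(0.8) = (-1)·12·e^{-4·0.8} + (-2)·(-7)·e^{-3·0.8} = (-12)·0.040762 + 14·0.090718 = 0.7809.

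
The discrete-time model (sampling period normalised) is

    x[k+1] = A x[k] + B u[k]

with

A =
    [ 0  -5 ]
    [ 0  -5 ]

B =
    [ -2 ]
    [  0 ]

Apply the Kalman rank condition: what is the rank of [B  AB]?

1

AB = [[0], [0]]
Controllability matrix C = [B  AB] = [[-2, 0], [0, 0]]
Every column of C is a scalar multiple of column 1 = [-2, 0] (multipliers 1, 0), so the columns span a one-dimensional space.
C ≠ 0, hence rank(C) = 1.
rank(C) = 1 < n = 2, so the pair (A, B) is not completely controllable.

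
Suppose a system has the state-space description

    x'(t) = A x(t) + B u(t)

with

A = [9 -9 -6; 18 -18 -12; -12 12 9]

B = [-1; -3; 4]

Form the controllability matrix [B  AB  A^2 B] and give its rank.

2

AB = [[-6], [-12], [12]]
A^2B = [[-18], [-36], [36]]
Controllability matrix C = [B  AB  A^2B] = [[-1, -6, -18], [-3, -12, -36], [4, 12, 36]]
The rows r1, r2, r3 of C are linearly dependent: -2·r1 + 2·r2 + r3 = 0 (check each entry), so rank(C) ≤ 2.
The 2×2 minor from rows 1, 2, columns 1, 2 is (-1)·(-12) - (-6)·(-3) = 12 - 18 = -6 ≠ 0, so rank(C) = 2.
rank(C) = 2 < n = 3, so the pair (A, B) is not completely controllable.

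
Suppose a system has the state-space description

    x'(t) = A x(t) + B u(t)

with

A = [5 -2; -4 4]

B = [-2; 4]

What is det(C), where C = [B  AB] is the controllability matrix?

AB = [[-18], [24]]
Controllability matrix C = [B  AB] = [[-2, -18], [4, 24]]
det(C) = (-2)·24 - (-18)·4 = -48 - (-72) = 24
Since det(C) ≠ 0, rank(C) = 2 and the system is completely controllable.

24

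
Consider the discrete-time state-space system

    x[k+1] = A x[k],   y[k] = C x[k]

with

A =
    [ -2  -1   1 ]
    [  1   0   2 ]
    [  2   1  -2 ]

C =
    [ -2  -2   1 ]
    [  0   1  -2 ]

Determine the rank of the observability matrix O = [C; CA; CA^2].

CA = [[4, 3, -8], [-3, -2, 6]]
CA^2 = [[-21, -12, 26], [16, 9, -19]]
Observability matrix O = [C; CA; CA^2] = [[-2, -2, 1], [0, 1, -2], [4, 3, -8], [-3, -2, 6], [-21, -12, 26], [16, 9, -19]]
Take the 3×3 submatrix of O formed by rows 1, 2, 3: [[-2, -2, 1], [0, 1, -2], [4, 3, -8]]. Its determinant is (-2)·(1·(-8) - (-2)·3) - (-2)·(0·(-8) - (-2)·4) + 1·(0·3 - 1·4) = (-2)·(-2) - (-2)·8 + 1·(-4) = 16 ≠ 0.
So rank(O) ≥ 3; since O has 3 columns, rank(O) = 3.
rank(O) = 3 = n, so the pair (A, C) is completely observable.

3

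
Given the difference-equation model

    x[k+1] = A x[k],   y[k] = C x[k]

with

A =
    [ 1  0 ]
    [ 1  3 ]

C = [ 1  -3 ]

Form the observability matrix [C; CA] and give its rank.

2

CA = [[-2, -9]]
Observability matrix O = [C; CA] = [[1, -3], [-2, -9]]
det(O) = 1·(-9) - (-3)·(-2) = -9 - 6 = -15 ≠ 0, so rank(O) = 2.
rank(O) = 2 = n, so the pair (A, C) is completely observable.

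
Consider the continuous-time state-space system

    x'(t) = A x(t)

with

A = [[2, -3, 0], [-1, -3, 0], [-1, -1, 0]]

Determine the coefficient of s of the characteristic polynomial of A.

Expand det(sI - A) for the 3×3 matrix.
p(s) = s^3 + s^2 - 9s.
(Check: constant term = det(-A) = (-1)^3 det A = 0; coefficient of s^2 = -tr A = 1.)
The coefficient of s is -9.

-9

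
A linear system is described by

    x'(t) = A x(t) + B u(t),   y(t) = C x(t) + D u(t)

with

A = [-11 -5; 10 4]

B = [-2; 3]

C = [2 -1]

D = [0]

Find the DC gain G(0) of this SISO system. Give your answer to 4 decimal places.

-4.5000

G(0) = C(-A)^{-1}B + D = -C A^{-1} B + D.
det A = 6, so A^{-1} = (1/6)·adj(A) = [[2/3, 5/6], [-5/3, -11/6]]
A^{-1} B = [7/6, -13/6]^T
C A^{-1} B = 9/2
G(0) = D - C A^{-1} B = 0 - (9/2) = -9/2 ≈ -4.5000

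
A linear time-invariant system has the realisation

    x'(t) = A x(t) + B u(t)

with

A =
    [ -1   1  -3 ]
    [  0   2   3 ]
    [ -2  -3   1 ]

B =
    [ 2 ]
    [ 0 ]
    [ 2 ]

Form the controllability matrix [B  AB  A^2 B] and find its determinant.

-360

AB = [[-8], [6], [-2]]
A^2B = [[20], [6], [-4]]
Controllability matrix C = [B  AB  A^2B] = [[2, -8, 20], [0, 6, 6], [2, -2, -4]]
Expanding along the first row, det(C) = 2·(6·(-4) - 6·(-2)) - (-8)·(0·(-4) - 6·2) + 20·(0·(-2) - 6·2) = 2·(-12) - (-8)·(-12) + 20·(-12) = -360
Since det(C) ≠ 0, rank(C) = 3 and the system is completely controllable.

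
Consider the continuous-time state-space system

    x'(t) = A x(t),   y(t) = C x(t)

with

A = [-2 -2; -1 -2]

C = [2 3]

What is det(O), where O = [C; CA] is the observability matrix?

CA = [[-7, -10]]
Observability matrix O = [C; CA] = [[2, 3], [-7, -10]]
det(O) = 2·(-10) - 3·(-7) = -20 - (-21) = 1
Since det(O) ≠ 0, rank(O) = 2 and the system is completely observable.

1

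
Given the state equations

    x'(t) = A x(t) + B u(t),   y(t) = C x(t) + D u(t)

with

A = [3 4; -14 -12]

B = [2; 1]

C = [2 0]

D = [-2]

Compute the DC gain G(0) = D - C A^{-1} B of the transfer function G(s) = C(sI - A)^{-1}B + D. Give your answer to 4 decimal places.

0.8000

G(0) = C(-A)^{-1}B + D = -C A^{-1} B + D.
det A = 20, so A^{-1} = (1/20)·adj(A) = [[-3/5, -1/5], [7/10, 3/20]]
A^{-1} B = [-7/5, 31/20]^T
C A^{-1} B = -14/5
G(0) = D - C A^{-1} B = -2 - (-14/5) = 4/5 ≈ 0.8000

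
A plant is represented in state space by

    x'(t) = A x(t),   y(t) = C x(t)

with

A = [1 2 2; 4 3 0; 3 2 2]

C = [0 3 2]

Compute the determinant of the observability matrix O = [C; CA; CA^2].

CA = [[18, 13, 4]]
CA^2 = [[82, 83, 44]]
Observability matrix O = [C; CA; CA^2] = [[0, 3, 2], [18, 13, 4], [82, 83, 44]]
Expanding along the first row, det(O) = 0·(13·44 - 4·83) - 3·(18·44 - 4·82) + 2·(18·83 - 13·82) = 0·240 - 3·464 + 2·428 = -536
Since det(O) ≠ 0, rank(O) = 3 and the system is completely observable.

-536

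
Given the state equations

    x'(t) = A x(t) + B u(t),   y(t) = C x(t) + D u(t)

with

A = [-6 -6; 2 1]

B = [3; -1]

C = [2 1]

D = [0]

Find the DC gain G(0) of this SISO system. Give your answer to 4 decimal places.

G(0) = C(-A)^{-1}B + D = -C A^{-1} B + D.
det A = 6, so A^{-1} = (1/6)·adj(A) = [[1/6, 1], [-1/3, -1]]
A^{-1} B = [-1/2, 0]^T
C A^{-1} B = -1
G(0) = D - C A^{-1} B = 0 - (-1) = 1

1.0000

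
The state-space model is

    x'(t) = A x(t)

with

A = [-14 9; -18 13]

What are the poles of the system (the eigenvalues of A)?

det(sI - A) = s^2 - (tr A)s + det A, with tr A = (-14) + 13 = -1 and det A = (-14)·13 - 9·(-18) = -182 - (-162) = -20.
So p(s) = det(sI - A) = s^2 + s - 20.
Factor s^2 + s - 20: two numbers with sum -1 and product -20 are 4 and -5, so s^2 + s - 20 = (s - 4)(s + 5).
Hence p(s) = (s - 4) (s + 5), with roots -5, 4.
At least one eigenvalue has non-negative real part, so the system is not asymptotically stable.

-5, 4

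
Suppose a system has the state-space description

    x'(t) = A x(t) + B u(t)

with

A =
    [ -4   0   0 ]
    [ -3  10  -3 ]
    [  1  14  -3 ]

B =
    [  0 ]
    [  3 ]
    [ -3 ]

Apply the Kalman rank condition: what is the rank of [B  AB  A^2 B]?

2

AB = [[0], [39], [51]]
A^2B = [[0], [237], [393]]
Controllability matrix C = [B  AB  A^2B] = [[0, 0, 0], [3, 39, 237], [-3, 51, 393]]
Row 1 of C is identically zero, so rank(C) ≤ 2.
The 2×2 minor from rows 2, 3, columns 1, 2 is 3·51 - 39·(-3) = 153 - (-117) = 270 ≠ 0, so rank(C) = 2.
rank(C) = 2 < n = 3, so the pair (A, B) is not completely controllable.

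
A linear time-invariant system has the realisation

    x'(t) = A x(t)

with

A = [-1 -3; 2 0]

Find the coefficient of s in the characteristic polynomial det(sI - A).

1

For a 2×2 matrix, det(sI - A) = s^2 - (tr A)s + det A.
tr A = -1, det A = 6.
So p(s) = s^2 + s + 6.
The coefficient of s is 1.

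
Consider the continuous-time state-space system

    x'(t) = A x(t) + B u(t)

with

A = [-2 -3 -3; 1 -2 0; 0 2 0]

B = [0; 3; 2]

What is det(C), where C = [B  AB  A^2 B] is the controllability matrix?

AB = [[-15], [-6], [6]]
A^2B = [[30], [-3], [-12]]
Controllability matrix C = [B  AB  A^2B] = [[0, -15, 30], [3, -6, -3], [2, 6, -12]]
Expanding along the first row, det(C) = 0·((-6)·(-12) - (-3)·6) - (-15)·(3·(-12) - (-3)·2) + 30·(3·6 - (-6)·2) = 0·90 - (-15)·(-30) + 30·30 = 450
Since det(C) ≠ 0, rank(C) = 3 and the system is completely controllable.

450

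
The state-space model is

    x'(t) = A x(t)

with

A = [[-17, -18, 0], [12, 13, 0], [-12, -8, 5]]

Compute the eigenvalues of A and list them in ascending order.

det(sI - A) = s^3 - (tr A)s^2 + (M11 + M22 + M33)s - det A, where Mii is the 2×2 principal minor of A obtained by deleting row i and column i.
tr A = (-17) + 13 + 5 = 1; M11 = 13·5 - 0·(-8) = 65 - 0 = 65; M22 = (-17)·5 - 0·(-12) = -85 - 0 = -85; M33 = (-17)·13 - (-18)·12 = -221 - (-216) = -5; sum of minors = -25.
det A = (-17)·(13·5 - 0·(-8)) - (-18)·(12·5 - 0·(-12)) + 0·(12·(-8) - 13·(-12)) = (-17)·65 - (-18)·60 + 0·60 = -25.
So p(s) = det(sI - A) = s^3 - s^2 - 25s + 25.
Rational-root test: any integer root divides 25. Testing small divisors, s = 1 works: p(1) = 1 + (-1) + (-25) + 25 = 0, so (s - 1) is a factor.
Dividing, p(s) = (s - 1)(s^2 - 25).
Factor s^2 - 25: two numbers with sum 0 and product -25 are 5 and -5, so s^2 - 25 = (s - 5)(s + 5).
Hence p(s) = (s - 5) (s - 1) (s + 5), with roots -5, 1, 5.
At least one eigenvalue has non-negative real part, so the system is not asymptotically stable.

-5, 1, 5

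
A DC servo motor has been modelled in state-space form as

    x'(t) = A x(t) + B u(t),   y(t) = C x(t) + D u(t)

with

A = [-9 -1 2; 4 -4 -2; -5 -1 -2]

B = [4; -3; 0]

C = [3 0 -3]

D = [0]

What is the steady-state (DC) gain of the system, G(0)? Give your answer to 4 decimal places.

3.0000

G(0) = C(-A)^{-1}B + D = -C A^{-1} B + D.
det A = -120, so A^{-1} = (1/-120)·adj(A) = [[-1/20, 1/30, -1/12], [-3/20, -7/30, 1/12], [1/5, 1/30, -1/3]]
A^{-1} B = [-3/10, 1/10, 7/10]^T
C A^{-1} B = -3
G(0) = D - C A^{-1} B = 0 - (-3) = 3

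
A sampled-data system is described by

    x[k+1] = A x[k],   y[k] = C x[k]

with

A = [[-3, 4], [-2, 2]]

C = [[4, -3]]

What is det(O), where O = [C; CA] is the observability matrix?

22

CA = [[-6, 10]]
Observability matrix O = [C; CA] = [[4, -3], [-6, 10]]
det(O) = 4·10 - (-3)·(-6) = 40 - 18 = 22
Since det(O) ≠ 0, rank(O) = 2 and the system is completely observable.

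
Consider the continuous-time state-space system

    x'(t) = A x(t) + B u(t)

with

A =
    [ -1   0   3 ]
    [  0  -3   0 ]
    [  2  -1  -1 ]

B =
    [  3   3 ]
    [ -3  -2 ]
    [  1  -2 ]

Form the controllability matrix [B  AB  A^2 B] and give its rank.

3

AB = [[0, -9], [9, 6], [8, 10]]
A^2B = [[24, 39], [-27, -18], [-17, -34]]
Controllability matrix C = [B  AB  A^2B] = [[3, 3, 0, -9, 24, 39], [-3, -2, 9, 6, -27, -18], [1, -2, 8, 10, -17, -34]]
Take the 3×3 submatrix of C formed by columns 1, 2, 3: [[3, 3, 0], [-3, -2, 9], [1, -2, 8]]. Its determinant is 3·((-2)·8 - 9·(-2)) - 3·((-3)·8 - 9·1) + 0·((-3)·(-2) - (-2)·1) = 3·2 - 3·(-33) + 0·8 = 105 ≠ 0.
So rank(C) ≥ 3; since C has 3 rows, rank(C) = 3.
rank(C) = 3 = n, so the pair (A, B) is completely controllable.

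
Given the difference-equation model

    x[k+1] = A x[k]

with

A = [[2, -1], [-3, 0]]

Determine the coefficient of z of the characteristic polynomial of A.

-2

For a 2×2 matrix, det(zI - A) = z^2 - (tr A)z + det A.
tr A = 2, det A = -3.
So p(z) = z^2 - 2z - 3.
The coefficient of z is -2.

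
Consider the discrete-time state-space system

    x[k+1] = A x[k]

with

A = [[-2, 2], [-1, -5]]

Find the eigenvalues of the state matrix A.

det(zI - A) = z^2 - (tr A)z + det A, with tr A = (-2) + (-5) = -7 and det A = (-2)·(-5) - 2·(-1) = 10 - (-2) = 12.
So p(z) = det(zI - A) = z^2 + 7z + 12.
Factor z^2 + 7z + 12: two numbers with sum -7 and product 12 are -3 and -4, so z^2 + 7z + 12 = (z + 3)(z + 4).
Hence p(z) = (z + 3) (z + 4), with roots -4, -3.

-4, -3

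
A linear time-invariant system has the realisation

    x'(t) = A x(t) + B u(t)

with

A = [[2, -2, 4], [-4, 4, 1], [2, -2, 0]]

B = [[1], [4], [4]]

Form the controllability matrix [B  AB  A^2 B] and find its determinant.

4284

AB = [[10], [16], [-6]]
A^2B = [[-36], [18], [-12]]
Controllability matrix C = [B  AB  A^2B] = [[1, 10, -36], [4, 16, 18], [4, -6, -12]]
Expanding along the first row, det(C) = 1·(16·(-12) - 18·(-6)) - 10·(4·(-12) - 18·4) + (-36)·(4·(-6) - 16·4) = 1·(-84) - 10·(-120) + (-36)·(-88) = 4284
Since det(C) ≠ 0, rank(C) = 3 and the system is completely controllable.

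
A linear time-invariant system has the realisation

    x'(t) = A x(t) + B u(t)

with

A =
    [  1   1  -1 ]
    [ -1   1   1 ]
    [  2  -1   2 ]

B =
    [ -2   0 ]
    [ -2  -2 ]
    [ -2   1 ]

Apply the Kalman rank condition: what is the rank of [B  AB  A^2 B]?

AB = [[-2, -3], [-2, -1], [-6, 4]]
A^2B = [[2, -8], [-6, 6], [-14, 3]]
Controllability matrix C = [B  AB  A^2B] = [[-2, 0, -2, -3, 2, -8], [-2, -2, -2, -1, -6, 6], [-2, 1, -6, 4, -14, 3]]
Take the 3×3 submatrix of C formed by columns 1, 2, 3: [[-2, 0, -2], [-2, -2, -2], [-2, 1, -6]]. Its determinant is (-2)·((-2)·(-6) - (-2)·1) - 0·((-2)·(-6) - (-2)·(-2)) + (-2)·((-2)·1 - (-2)·(-2)) = (-2)·14 - 0·8 + (-2)·(-6) = -16 ≠ 0.
So rank(C) ≥ 3; since C has 3 rows, rank(C) = 3.
rank(C) = 3 = n, so the pair (A, B) is completely controllable.

3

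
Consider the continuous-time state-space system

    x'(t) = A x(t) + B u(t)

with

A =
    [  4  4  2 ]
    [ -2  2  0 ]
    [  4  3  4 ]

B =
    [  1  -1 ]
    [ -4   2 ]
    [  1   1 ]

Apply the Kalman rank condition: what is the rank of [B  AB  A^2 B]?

3

AB = [[-10, 6], [-10, 6], [-4, 6]]
A^2B = [[-88, 60], [0, 0], [-86, 66]]
Controllability matrix C = [B  AB  A^2B] = [[1, -1, -10, 6, -88, 60], [-4, 2, -10, 6, 0, 0], [1, 1, -4, 6, -86, 66]]
Take the 3×3 submatrix of C formed by columns 1, 2, 3: [[1, -1, -10], [-4, 2, -10], [1, 1, -4]]. Its determinant is 1·(2·(-4) - (-10)·1) - (-1)·((-4)·(-4) - (-10)·1) + (-10)·((-4)·1 - 2·1) = 1·2 - (-1)·26 + (-10)·(-6) = 88 ≠ 0.
So rank(C) ≥ 3; since C has 3 rows, rank(C) = 3.
rank(C) = 3 = n, so the pair (A, B) is completely controllable.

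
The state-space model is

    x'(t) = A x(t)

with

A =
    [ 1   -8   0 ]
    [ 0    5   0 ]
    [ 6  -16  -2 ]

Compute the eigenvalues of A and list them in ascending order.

-2, 1, 5

det(sI - A) = s^3 - (tr A)s^2 + (M11 + M22 + M33)s - det A, where Mii is the 2×2 principal minor of A obtained by deleting row i and column i.
tr A = 1 + 5 + (-2) = 4; M11 = 5·(-2) - 0·(-16) = -10 - 0 = -10; M22 = 1·(-2) - 0·6 = -2 - 0 = -2; M33 = 1·5 - (-8)·0 = 5 - 0 = 5; sum of minors = -7.
det A = 1·(5·(-2) - 0·(-16)) - (-8)·(0·(-2) - 0·6) + 0·(0·(-16) - 5·6) = 1·(-10) - (-8)·0 + 0·(-30) = -10.
So p(s) = det(sI - A) = s^3 - 4s^2 - 7s + 10.
Rational-root test: any integer root divides 10. Testing small divisors, s = 1 works: p(1) = 1 + (-4) + (-7) + 10 = 0, so (s - 1) is a factor.
Dividing, p(s) = (s - 1)(s^2 - 3s - 10).
Factor s^2 - 3s - 10: two numbers with sum 3 and product -10 are 5 and -2, so s^2 - 3s - 10 = (s - 5)(s + 2).
Hence p(s) = (s - 5) (s - 1) (s + 2), with roots -2, 1, 5.
At least one eigenvalue has non-negative real part, so the system is not asymptotically stable.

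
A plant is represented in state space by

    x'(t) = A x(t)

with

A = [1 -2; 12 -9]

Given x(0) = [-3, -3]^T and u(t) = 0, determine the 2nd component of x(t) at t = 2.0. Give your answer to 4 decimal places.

det(sI - A) = s^2 - (tr A)s + det A, with tr A = 1 + (-9) = -8 and det A = 1·(-9) - (-2)·12 = -9 - (-24) = 15.
So p(s) = det(sI - A) = s^2 + 8s + 15.
Factor s^2 + 8s + 15: two numbers with sum -8 and product 15 are -3 and -5, so s^2 + 8s + 15 = (s + 3)(s + 5).
Hence p(s) = (s + 3) (s + 5), with roots -5, -3.
The eigenvalues -5, -3 are distinct and real, so A is diagonalisable and x(t) = e^{At} x(0) = V diag(e^{λ_i t}) V^{-1} x(0), where the columns of V are the eigenvectors.
λ = -5: A - (-5)I = [[6, -2], [12, -4]]. Row 1 gives 6·v1 + (-2)·v2 = 0, so take v_1 = [1, 3]^T.
λ = -3: A - (-3)I = [[4, -2], [12, -6]]. Row 1 gives 4·v1 + (-2)·v2 = 0, so take v_2 = [1, 2]^T.
V = [v_1 v_2] = [[1, 1], [3, 2]] has det V = -1, so V^{-1} = adj(V)/det V = [[-2, 1], [3, -1]].
Modal coordinates z(0) = V^{-1} x(0): (-2)·(-3) + 1·(-3) = 3; 3·(-3) + (-1)·(-3) = -6; so z(0) = [3, -6]^T.
x_2(t) = Σ_i (v_i)_2 · z_i(0) · e^{λ_i t} (row 2 of V times the modal terms).
x_2(2.0) = 3·3·e^{-5·2.0} + 2·(-6)·e^{-3·2.0} = 9·0.000045 + (-12)·0.002479 = -0.0293.

-0.0293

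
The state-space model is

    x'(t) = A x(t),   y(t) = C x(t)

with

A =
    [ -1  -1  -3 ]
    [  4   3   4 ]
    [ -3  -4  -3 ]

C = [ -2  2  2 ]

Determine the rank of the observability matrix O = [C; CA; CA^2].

CA = [[4, 0, 8]]
CA^2 = [[-28, -36, -36]]
Observability matrix O = [C; CA; CA^2] = [[-2, 2, 2], [4, 0, 8], [-28, -36, -36]]
det(O) = (-2)·(0·(-36) - 8·(-36)) - 2·(4·(-36) - 8·(-28)) + 2·(4·(-36) - 0·(-28)) = (-2)·288 - 2·80 + 2·(-144) = -1024 ≠ 0, so rank(O) = 3.
rank(O) = 3 = n, so the pair (A, C) is completely observable.

3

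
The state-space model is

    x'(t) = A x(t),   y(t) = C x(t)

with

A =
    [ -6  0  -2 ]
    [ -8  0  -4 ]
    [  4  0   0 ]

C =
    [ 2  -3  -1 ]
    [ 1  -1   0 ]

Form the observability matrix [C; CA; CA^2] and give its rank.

2

CA = [[8, 0, 8], [2, 0, 2]]
CA^2 = [[-16, 0, -16], [-4, 0, -4]]
Observability matrix O = [C; CA; CA^2] = [[2, -3, -1], [1, -1, 0], [8, 0, 8], [2, 0, 2], [-16, 0, -16], [-4, 0, -4]]
The columns c1, c2, c3 of O are linearly dependent: -c1 - c2 + c3 = 0 (check each entry), so rank(O) ≤ 2.
The 2×2 minor from rows 1, 2, columns 1, 2 is 2·(-1) - (-3)·1 = -2 - (-3) = 1 ≠ 0, so rank(O) = 2.
rank(O) = 2 < n = 3, so the pair (A, C) is not completely observable.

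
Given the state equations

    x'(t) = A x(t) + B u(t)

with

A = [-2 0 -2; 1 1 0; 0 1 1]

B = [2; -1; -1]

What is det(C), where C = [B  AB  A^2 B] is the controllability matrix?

18

AB = [[-2], [1], [-2]]
A^2B = [[8], [-1], [-1]]
Controllability matrix C = [B  AB  A^2B] = [[2, -2, 8], [-1, 1, -1], [-1, -2, -1]]
Expanding along the first row, det(C) = 2·(1·(-1) - (-1)·(-2)) - (-2)·((-1)·(-1) - (-1)·(-1)) + 8·((-1)·(-2) - 1·(-1)) = 2·(-3) - (-2)·0 + 8·3 = 18
Since det(C) ≠ 0, rank(C) = 3 and the system is completely controllable.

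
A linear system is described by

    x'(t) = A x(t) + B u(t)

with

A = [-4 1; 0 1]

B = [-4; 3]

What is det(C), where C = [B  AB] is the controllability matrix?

-69

AB = [[19], [3]]
Controllability matrix C = [B  AB] = [[-4, 19], [3, 3]]
det(C) = (-4)·3 - 19·3 = -12 - 57 = -69
Since det(C) ≠ 0, rank(C) = 2 and the system is completely controllable.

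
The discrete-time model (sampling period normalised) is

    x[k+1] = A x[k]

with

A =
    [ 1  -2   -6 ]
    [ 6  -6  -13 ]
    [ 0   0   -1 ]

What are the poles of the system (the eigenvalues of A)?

-3, -2, -1

det(zI - A) = z^3 - (tr A)z^2 + (M11 + M22 + M33)z - det A, where Mii is the 2×2 principal minor of A obtained by deleting row i and column i.
tr A = 1 + (-6) + (-1) = -6; M11 = (-6)·(-1) - (-13)·0 = 6 - 0 = 6; M22 = 1·(-1) - (-6)·0 = -1 - 0 = -1; M33 = 1·(-6) - (-2)·6 = -6 - (-12) = 6; sum of minors = 11.
det A = 1·((-6)·(-1) - (-13)·0) - (-2)·(6·(-1) - (-13)·0) + (-6)·(6·0 - (-6)·0) = 1·6 - (-2)·(-6) + (-6)·0 = -6.
So p(z) = det(zI - A) = z^3 + 6z^2 + 11z + 6.
Rational-root test: any integer root divides 6. Testing small divisors, z = -1 works: p(-1) = -1 + 6 + (-11) + 6 = 0, so (z + 1) is a factor.
Dividing, p(z) = (z + 1)(z^2 + 5z + 6).
Factor z^2 + 5z + 6: two numbers with sum -5 and product 6 are -2 and -3, so z^2 + 5z + 6 = (z + 2)(z + 3).
Hence p(z) = (z + 1) (z + 2) (z + 3), with roots -3, -2, -1.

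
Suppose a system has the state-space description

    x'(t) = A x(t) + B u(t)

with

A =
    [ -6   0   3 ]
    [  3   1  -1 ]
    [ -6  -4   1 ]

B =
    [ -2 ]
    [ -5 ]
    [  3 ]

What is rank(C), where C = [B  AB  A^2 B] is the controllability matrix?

AB = [[21], [-14], [35]]
A^2B = [[-21], [14], [-35]]
Controllability matrix C = [B  AB  A^2B] = [[-2, 21, -21], [-5, -14, 14], [3, 35, -35]]
The rows r1, r2, r3 of C are linearly dependent: -r1 + r2 + r3 = 0 (check each entry), so rank(C) ≤ 2.
The 2×2 minor from rows 1, 2, columns 1, 2 is (-2)·(-14) - 21·(-5) = 28 - (-105) = 133 ≠ 0, so rank(C) = 2.
rank(C) = 2 < n = 3, so the pair (A, B) is not completely controllable.

2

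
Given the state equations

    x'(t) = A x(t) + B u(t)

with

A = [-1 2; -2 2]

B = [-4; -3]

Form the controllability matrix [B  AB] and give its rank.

AB = [[-2], [2]]
Controllability matrix C = [B  AB] = [[-4, -2], [-3, 2]]
det(C) = (-4)·2 - (-2)·(-3) = -8 - 6 = -14 ≠ 0, so rank(C) = 2.
rank(C) = 2 = n, so the pair (A, B) is completely controllable.

2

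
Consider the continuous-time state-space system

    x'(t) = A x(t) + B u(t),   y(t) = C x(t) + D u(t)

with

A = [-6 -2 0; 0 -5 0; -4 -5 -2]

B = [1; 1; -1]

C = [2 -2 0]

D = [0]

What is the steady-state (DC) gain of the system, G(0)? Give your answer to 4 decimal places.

G(0) = C(-A)^{-1}B + D = -C A^{-1} B + D.
det A = -60, so A^{-1} = (1/-60)·adj(A) = [[-1/6, 1/15, 0], [0, -1/5, 0], [1/3, 11/30, -1/2]]
A^{-1} B = [-1/10, -1/5, 6/5]^T
C A^{-1} B = 1/5
G(0) = D - C A^{-1} B = 0 - (1/5) = -1/5 ≈ -0.2000

-0.2000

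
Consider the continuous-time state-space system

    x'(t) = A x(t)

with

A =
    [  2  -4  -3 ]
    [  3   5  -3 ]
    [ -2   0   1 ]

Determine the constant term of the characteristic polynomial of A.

Expand det(sI - A) for the 3×3 matrix.
p(s) = s^3 - 8s^2 + 23s + 32.
(Check: constant term = det(-A) = (-1)^3 det A = 32; coefficient of s^2 = -tr A = -8.)
The constant term is 32.

32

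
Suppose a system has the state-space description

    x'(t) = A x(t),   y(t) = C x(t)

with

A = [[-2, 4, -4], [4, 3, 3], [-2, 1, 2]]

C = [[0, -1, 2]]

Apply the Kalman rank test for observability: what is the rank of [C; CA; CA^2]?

CA = [[-8, -1, 1]]
CA^2 = [[10, -34, 31]]
Observability matrix O = [C; CA; CA^2] = [[0, -1, 2], [-8, -1, 1], [10, -34, 31]]
det(O) = 0·((-1)·31 - 1·(-34)) - (-1)·((-8)·31 - 1·10) + 2·((-8)·(-34) - (-1)·10) = 0·3 - (-1)·(-258) + 2·282 = 306 ≠ 0, so rank(O) = 3.
rank(O) = 3 = n, so the pair (A, C) is completely observable.

3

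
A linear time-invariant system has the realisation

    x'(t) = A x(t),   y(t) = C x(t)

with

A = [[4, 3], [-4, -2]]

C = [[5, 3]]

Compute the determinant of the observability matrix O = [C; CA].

21

CA = [[8, 9]]
Observability matrix O = [C; CA] = [[5, 3], [8, 9]]
det(O) = 5·9 - 3·8 = 45 - 24 = 21
Since det(O) ≠ 0, rank(O) = 2 and the system is completely observable.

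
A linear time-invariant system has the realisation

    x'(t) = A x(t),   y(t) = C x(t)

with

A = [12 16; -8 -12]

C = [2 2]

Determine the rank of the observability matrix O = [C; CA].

1

CA = [[8, 8]]
Observability matrix O = [C; CA] = [[2, 2], [8, 8]]
Every row of O is a scalar multiple of row 1 = [2, 2] (multipliers 1, 4), so the rows span a one-dimensional space.
O ≠ 0, hence rank(O) = 1.
rank(O) = 1 < n = 2, so the pair (A, C) is not completely observable.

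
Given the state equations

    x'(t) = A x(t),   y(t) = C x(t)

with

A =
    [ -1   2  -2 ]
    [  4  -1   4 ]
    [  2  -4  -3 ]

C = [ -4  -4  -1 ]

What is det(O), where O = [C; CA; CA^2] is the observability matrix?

-2280

CA = [[-14, 0, -5]]
CA^2 = [[4, -8, 43]]
Observability matrix O = [C; CA; CA^2] = [[-4, -4, -1], [-14, 0, -5], [4, -8, 43]]
Expanding along the first row, det(O) = (-4)·(0·43 - (-5)·(-8)) - (-4)·((-14)·43 - (-5)·4) + (-1)·((-14)·(-8) - 0·4) = (-4)·(-40) - (-4)·(-582) + (-1)·112 = -2280
Since det(O) ≠ 0, rank(O) = 3 and the system is completely observable.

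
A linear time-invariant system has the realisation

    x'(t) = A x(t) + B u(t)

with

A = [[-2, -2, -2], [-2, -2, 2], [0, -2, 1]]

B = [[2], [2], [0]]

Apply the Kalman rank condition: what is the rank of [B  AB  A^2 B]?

AB = [[-8], [-8], [-4]]
A^2B = [[40], [24], [12]]
Controllability matrix C = [B  AB  A^2B] = [[2, -8, 40], [2, -8, 24], [0, -4, 12]]
det(C) = 2·((-8)·12 - 24·(-4)) - (-8)·(2·12 - 24·0) + 40·(2·(-4) - (-8)·0) = 2·0 - (-8)·24 + 40·(-8) = -128 ≠ 0, so rank(C) = 3.
rank(C) = 3 = n, so the pair (A, B) is completely controllable.

3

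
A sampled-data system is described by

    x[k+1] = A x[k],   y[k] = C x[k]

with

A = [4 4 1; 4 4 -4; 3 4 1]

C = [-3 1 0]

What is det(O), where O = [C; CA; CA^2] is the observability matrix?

3071

CA = [[-8, -8, -7]]
CA^2 = [[-85, -92, 17]]
Observability matrix O = [C; CA; CA^2] = [[-3, 1, 0], [-8, -8, -7], [-85, -92, 17]]
Expanding along the first row, det(O) = (-3)·((-8)·17 - (-7)·(-92)) - 1·((-8)·17 - (-7)·(-85)) + 0·((-8)·(-92) - (-8)·(-85)) = (-3)·(-780) - 1·(-731) + 0·56 = 3071
Since det(O) ≠ 0, rank(O) = 3 and the system is completely observable.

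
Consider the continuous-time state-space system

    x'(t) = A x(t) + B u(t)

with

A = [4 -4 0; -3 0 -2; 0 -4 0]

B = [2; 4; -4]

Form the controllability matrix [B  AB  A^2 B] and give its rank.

AB = [[-8], [2], [-16]]
A^2B = [[-40], [56], [-8]]
Controllability matrix C = [B  AB  A^2B] = [[2, -8, -40], [4, 2, 56], [-4, -16, -8]]
det(C) = 2·(2·(-8) - 56·(-16)) - (-8)·(4·(-8) - 56·(-4)) + (-40)·(4·(-16) - 2·(-4)) = 2·880 - (-8)·192 + (-40)·(-56) = 5536 ≠ 0, so rank(C) = 3.
rank(C) = 3 = n, so the pair (A, B) is completely controllable.

3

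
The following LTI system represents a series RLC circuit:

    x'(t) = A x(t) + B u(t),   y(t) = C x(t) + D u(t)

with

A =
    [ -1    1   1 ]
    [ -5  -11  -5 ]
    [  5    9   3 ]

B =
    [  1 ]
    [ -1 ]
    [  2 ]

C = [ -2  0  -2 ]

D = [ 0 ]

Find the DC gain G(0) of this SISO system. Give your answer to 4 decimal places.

G(0) = C(-A)^{-1}B + D = -C A^{-1} B + D.
det A = -12, so A^{-1} = (1/-12)·adj(A) = [[-1, -1/2, -1/2], [5/6, 2/3, 5/6], [-5/6, -7/6, -4/3]]
A^{-1} B = [-3/2, 11/6, -7/3]^T
C A^{-1} B = 23/3
G(0) = D - C A^{-1} B = 0 - (23/3) = -23/3 ≈ -7.6667

-7.6667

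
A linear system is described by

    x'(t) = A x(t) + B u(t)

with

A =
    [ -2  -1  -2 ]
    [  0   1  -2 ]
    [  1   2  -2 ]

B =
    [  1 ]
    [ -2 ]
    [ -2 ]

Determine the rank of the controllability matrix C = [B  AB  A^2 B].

AB = [[4], [2], [1]]
A^2B = [[-12], [0], [6]]
Controllability matrix C = [B  AB  A^2B] = [[1, 4, -12], [-2, 2, 0], [-2, 1, 6]]
det(C) = 1·(2·6 - 0·1) - 4·((-2)·6 - 0·(-2)) + (-12)·((-2)·1 - 2·(-2)) = 1·12 - 4·(-12) + (-12)·2 = 36 ≠ 0, so rank(C) = 3.
rank(C) = 3 = n, so the pair (A, B) is completely controllable.

3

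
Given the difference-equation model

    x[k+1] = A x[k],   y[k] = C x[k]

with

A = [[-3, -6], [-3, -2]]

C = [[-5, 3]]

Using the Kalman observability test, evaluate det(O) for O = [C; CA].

CA = [[6, 24]]
Observability matrix O = [C; CA] = [[-5, 3], [6, 24]]
det(O) = (-5)·24 - 3·6 = -120 - 18 = -138
Since det(O) ≠ 0, rank(O) = 2 and the system is completely observable.

-138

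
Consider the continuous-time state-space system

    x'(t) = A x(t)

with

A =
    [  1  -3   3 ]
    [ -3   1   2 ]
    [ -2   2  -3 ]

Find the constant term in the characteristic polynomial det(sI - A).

Expand det(sI - A) for the 3×3 matrix.
p(s) = s^3 + s^2 - 12s - 20.
(Check: constant term = det(-A) = (-1)^3 det A = -20; coefficient of s^2 = -tr A = 1.)
The constant term is -20.

-20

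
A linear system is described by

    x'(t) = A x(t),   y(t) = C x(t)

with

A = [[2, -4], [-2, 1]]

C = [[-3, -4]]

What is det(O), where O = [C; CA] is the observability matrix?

-16

CA = [[2, 8]]
Observability matrix O = [C; CA] = [[-3, -4], [2, 8]]
det(O) = (-3)·8 - (-4)·2 = -24 - (-8) = -16
Since det(O) ≠ 0, rank(O) = 2 and the system is completely observable.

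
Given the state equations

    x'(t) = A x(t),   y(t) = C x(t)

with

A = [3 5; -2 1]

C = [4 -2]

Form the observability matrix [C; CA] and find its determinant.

104

CA = [[16, 18]]
Observability matrix O = [C; CA] = [[4, -2], [16, 18]]
det(O) = 4·18 - (-2)·16 = 72 - (-32) = 104
Since det(O) ≠ 0, rank(O) = 2 and the system is completely observable.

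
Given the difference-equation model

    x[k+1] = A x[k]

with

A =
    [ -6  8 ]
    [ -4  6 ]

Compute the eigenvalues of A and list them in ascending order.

det(zI - A) = z^2 - (tr A)z + det A, with tr A = (-6) + 6 = 0 and det A = (-6)·6 - 8·(-4) = -36 - (-32) = -4.
So p(z) = det(zI - A) = z^2 - 4.
Factor z^2 - 4: two numbers with sum 0 and product -4 are 2 and -2, so z^2 - 4 = (z - 2)(z + 2).
Hence p(z) = (z - 2) (z + 2), with roots -2, 2.

-2, 2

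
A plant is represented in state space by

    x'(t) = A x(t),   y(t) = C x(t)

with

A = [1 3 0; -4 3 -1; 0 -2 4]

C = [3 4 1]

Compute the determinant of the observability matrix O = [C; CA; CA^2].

-614

CA = [[-13, 19, 0]]
CA^2 = [[-89, 18, -19]]
Observability matrix O = [C; CA; CA^2] = [[3, 4, 1], [-13, 19, 0], [-89, 18, -19]]
Expanding along the first row, det(O) = 3·(19·(-19) - 0·18) - 4·((-13)·(-19) - 0·(-89)) + 1·((-13)·18 - 19·(-89)) = 3·(-361) - 4·247 + 1·1457 = -614
Since det(O) ≠ 0, rank(O) = 3 and the system is completely observable.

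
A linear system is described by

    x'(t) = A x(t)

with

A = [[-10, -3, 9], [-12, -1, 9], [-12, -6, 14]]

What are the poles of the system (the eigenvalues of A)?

-4, 2, 5

det(sI - A) = s^3 - (tr A)s^2 + (M11 + M22 + M33)s - det A, where Mii is the 2×2 principal minor of A obtained by deleting row i and column i.
tr A = (-10) + (-1) + 14 = 3; M11 = (-1)·14 - 9·(-6) = -14 - (-54) = 40; M22 = (-10)·14 - 9·(-12) = -140 - (-108) = -32; M33 = (-10)·(-1) - (-3)·(-12) = 10 - 36 = -26; sum of minors = -18.
det A = (-10)·((-1)·14 - 9·(-6)) - (-3)·((-12)·14 - 9·(-12)) + 9·((-12)·(-6) - (-1)·(-12)) = (-10)·40 - (-3)·(-60) + 9·60 = -40.
So p(s) = det(sI - A) = s^3 - 3s^2 - 18s + 40.
Rational-root test: any integer root divides 40. Testing small divisors, s = 2 works: p(2) = 8 + (-12) + (-36) + 40 = 0, so (s - 2) is a factor.
Dividing, p(s) = (s - 2)(s^2 - s - 20).
Factor s^2 - s - 20: two numbers with sum 1 and product -20 are 5 and -4, so s^2 - s - 20 = (s - 5)(s + 4).
Hence p(s) = (s - 5) (s - 2) (s + 4), with roots -4, 2, 5.
At least one eigenvalue has non-negative real part, so the system is not asymptotically stable.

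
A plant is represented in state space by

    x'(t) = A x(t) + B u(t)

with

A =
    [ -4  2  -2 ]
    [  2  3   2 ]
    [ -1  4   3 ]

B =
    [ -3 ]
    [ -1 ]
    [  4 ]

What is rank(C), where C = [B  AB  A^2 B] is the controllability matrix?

3

AB = [[2], [-1], [11]]
A^2B = [[-32], [23], [27]]
Controllability matrix C = [B  AB  A^2B] = [[-3, 2, -32], [-1, -1, 23], [4, 11, 27]]
det(C) = (-3)·((-1)·27 - 23·11) - 2·((-1)·27 - 23·4) + (-32)·((-1)·11 - (-1)·4) = (-3)·(-280) - 2·(-119) + (-32)·(-7) = 1302 ≠ 0, so rank(C) = 3.
rank(C) = 3 = n, so the pair (A, B) is completely controllable.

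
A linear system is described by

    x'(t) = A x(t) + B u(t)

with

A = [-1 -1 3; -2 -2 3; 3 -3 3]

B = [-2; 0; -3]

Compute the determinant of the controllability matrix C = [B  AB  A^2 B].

174

AB = [[-7], [-5], [-15]]
A^2B = [[-33], [-21], [-51]]
Controllability matrix C = [B  AB  A^2B] = [[-2, -7, -33], [0, -5, -21], [-3, -15, -51]]
Expanding along the first row, det(C) = (-2)·((-5)·(-51) - (-21)·(-15)) - (-7)·(0·(-51) - (-21)·(-3)) + (-33)·(0·(-15) - (-5)·(-3)) = (-2)·(-60) - (-7)·(-63) + (-33)·(-15) = 174
Since det(C) ≠ 0, rank(C) = 3 and the system is completely controllable.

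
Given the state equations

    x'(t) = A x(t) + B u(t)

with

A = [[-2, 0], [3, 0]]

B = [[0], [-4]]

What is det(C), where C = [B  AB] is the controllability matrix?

0

AB = [[0], [0]]
Controllability matrix C = [B  AB] = [[0, 0], [-4, 0]]
det(C) = 0·0 - 0·(-4) = 0 - 0 = 0
Since det(C) = 0, rank(C) < 2 and the system is not completely controllable.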